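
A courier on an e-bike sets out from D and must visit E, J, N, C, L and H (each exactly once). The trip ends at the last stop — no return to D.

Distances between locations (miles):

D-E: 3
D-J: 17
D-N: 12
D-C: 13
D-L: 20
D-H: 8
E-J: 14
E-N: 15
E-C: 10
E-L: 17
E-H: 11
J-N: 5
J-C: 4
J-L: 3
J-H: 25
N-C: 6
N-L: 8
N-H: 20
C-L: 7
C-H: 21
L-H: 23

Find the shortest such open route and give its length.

Shortest open route: 43 miles.

There are 6! = 720 possible orderings.
D → E → J → N → C → L → H: 3+14+5+6+7+23 = 58
D → E → J → N → C → H → L: 3+14+5+6+21+23 = 72
D → E → J → N → L → C → H: 3+14+5+8+7+21 = 58
D → E → J → N → L → H → C: 3+14+5+8+23+21 = 74
D → E → J → N → H → C → L: 3+14+5+20+21+7 = 70
D → E → J → N → H → L → C: 3+14+5+20+23+7 = 72
D → E → J → C → N → L → H: 3+14+4+6+8+23 = 58
D → E → J → C → N → H → L: 3+14+4+6+20+23 = 70
… (712 more)
D → H → E → C → N → J → L: 8+11+10+6+5+3 = 43  ← best
The minimum is 43.
One shortest path: D → H → E → C → N → J → L.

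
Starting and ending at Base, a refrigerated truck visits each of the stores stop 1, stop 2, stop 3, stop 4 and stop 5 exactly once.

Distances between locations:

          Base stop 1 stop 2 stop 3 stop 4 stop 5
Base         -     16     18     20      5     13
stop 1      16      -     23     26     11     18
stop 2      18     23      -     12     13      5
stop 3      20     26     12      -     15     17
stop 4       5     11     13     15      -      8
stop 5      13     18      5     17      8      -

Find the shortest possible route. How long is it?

Base → stop 1 → stop 2 → stop 3 → stop 4 → stop 5 → Base: 16+23+12+15+8+13 = 87
Base → stop 1 → stop 2 → stop 3 → stop 5 → stop 4 → Base: 16+23+12+17+8+5 = 81
Base → stop 1 → stop 2 → stop 4 → stop 3 → stop 5 → Base: 16+23+13+15+17+13 = 97
Base → stop 1 → stop 2 → stop 4 → stop 5 → stop 3 → Base: 16+23+13+8+17+20 = 97
Base → stop 1 → stop 2 → stop 5 → stop 3 → stop 4 → Base: 16+23+5+17+15+5 = 81
Base → stop 1 → stop 2 → stop 5 → stop 4 → stop 3 → Base: 16+23+5+8+15+20 = 87
Base → stop 1 → stop 3 → stop 2 → stop 4 → stop 5 → Base: 16+26+12+13+8+13 = 88
Base → stop 1 → stop 3 → stop 2 → stop 5 → stop 4 → Base: 16+26+12+5+8+5 = 72
Base → stop 1 → stop 3 → stop 4 → stop 2 → stop 5 → Base: 16+26+15+13+5+13 = 88
Base → stop 1 → stop 3 → stop 4 → stop 5 → stop 2 → Base: 16+26+15+8+5+18 = 88
Base → stop 1 → stop 3 → stop 5 → stop 2 → stop 4 → Base: 16+26+17+5+13+5 = 82
Base → stop 1 → stop 3 → stop 5 → stop 4 → stop 2 → Base: 16+26+17+8+13+18 = 98
Base → stop 1 → stop 4 → stop 2 → stop 3 → stop 5 → Base: 16+11+13+12+17+13 = 82
Base → stop 1 → stop 4 → stop 2 → stop 5 → stop 3 → Base: 16+11+13+5+17+20 = 82
… (46 more)
Base → stop 1 → stop 5 → stop 2 → stop 3 → stop 4 → Base: 16+18+5+12+15+5 = 71  ← best
The minimum is 71.
One optimal route: Base → stop 1 → stop 5 → stop 2 → stop 3 → stop 4 → Base (or its reverse).

Minimum total distance: 71.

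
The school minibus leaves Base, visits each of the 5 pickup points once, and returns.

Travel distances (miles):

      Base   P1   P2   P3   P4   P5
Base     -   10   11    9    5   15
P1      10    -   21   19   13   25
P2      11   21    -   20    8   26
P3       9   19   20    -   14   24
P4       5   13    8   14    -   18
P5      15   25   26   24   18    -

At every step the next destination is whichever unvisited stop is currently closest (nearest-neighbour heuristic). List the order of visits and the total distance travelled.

92 miles along Base → P4 → P2 → P3 → P1 → P5 → Base.

At Base the remaining stops are P4 5, P3 9, P1 10, P2 11, P5 15; go to P4.
At P4 the remaining stops are P2 8, P1 13, P3 14, P5 18; go to P2.
At P2 the remaining stops are P3 20, P1 21, P5 26; go to P3.
At P3 the remaining stops are P1 19, P5 24; go to P1.
At P1 the remaining stops are P5 25; go to P5.
Return P5→Base: 15.
Total = 5 + 8 + 20 + 19 + 25 + 15 = 92.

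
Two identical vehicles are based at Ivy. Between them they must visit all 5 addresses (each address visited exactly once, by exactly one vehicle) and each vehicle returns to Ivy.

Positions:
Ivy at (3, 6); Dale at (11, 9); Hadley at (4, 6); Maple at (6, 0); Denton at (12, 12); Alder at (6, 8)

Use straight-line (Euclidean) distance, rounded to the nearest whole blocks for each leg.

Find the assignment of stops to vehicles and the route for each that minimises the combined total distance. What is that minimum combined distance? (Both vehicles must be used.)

There are 2^4 − 1 = 15 ways to divide the 5 stops into two non-empty groups. For each, the best each vehicle can do is its own shortest tour through its group:
  {Dale} + {Hadley, Maple, Denton, Alder}: 18 + 31 = 49
  {Hadley} + {Dale, Maple, Denton, Alder}: 2 + 31 = 33
  {Dale, Hadley} + {Maple, Denton, Alder}: 18 + 31 = 49
  {Maple} + {Dale, Hadley, Denton, Alder}: 14 + 23 = 37
  {Dale, Maple} + {Hadley, Denton, Alder}: 26 + 22 = 48
  {Hadley, Maple} + {Dale, Denton, Alder}: 14 + 23 = 37
  … (15 splits in total)
Best: vehicle 1 Ivy → Hadley → Ivy = 2; vehicle 2 Ivy → Maple → Dale → Denton → Alder → Ivy = 31; combined 33.

33 blocks — the smallest possible combined total.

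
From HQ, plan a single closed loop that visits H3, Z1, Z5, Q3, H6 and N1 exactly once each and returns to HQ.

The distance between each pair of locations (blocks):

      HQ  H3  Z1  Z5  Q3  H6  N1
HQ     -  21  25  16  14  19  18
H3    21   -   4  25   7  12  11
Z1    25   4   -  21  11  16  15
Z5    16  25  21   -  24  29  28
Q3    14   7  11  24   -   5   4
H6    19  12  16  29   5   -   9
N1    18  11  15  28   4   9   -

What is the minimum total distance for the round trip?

Minimum total distance: 80 blocks.

With 6 stops there are 6!/2 = 360 distinct round trips (a route and its reverse cost the same).
HQ→H3→Z1→Z5→Q3→H6→N1→HQ: 21+4+21+24+5+9+18 = 102
HQ→H3→Z1→Z5→Q3→N1→H6→HQ: 21+4+21+24+4+9+19 = 102
HQ→H3→Z1→Z5→H6→Q3→N1→HQ: 21+4+21+29+5+4+18 = 102
HQ→H3→Z1→Z5→H6→N1→Q3→HQ: 21+4+21+29+9+4+14 = 102
HQ→H3→Z1→Z5→N1→Q3→H6→HQ: 21+4+21+28+4+5+19 = 102
HQ→H3→Z1→Z5→N1→H6→Q3→HQ: 21+4+21+28+9+5+14 = 102
HQ→H3→Z1→Q3→Z5→H6→N1→HQ: 21+4+11+24+29+9+18 = 116
HQ→H3→Z1→Q3→Z5→N1→H6→HQ: 21+4+11+24+28+9+19 = 116
… (352 more)
HQ→Z5→Z1→H3→Q3→H6→N1→HQ: 16+21+4+7+5+9+18 = 80  ← best
The minimum is 80.
One optimal route: HQ → Z5 → Z1 → H3 → Q3 → H6 → N1 → HQ (or its reverse).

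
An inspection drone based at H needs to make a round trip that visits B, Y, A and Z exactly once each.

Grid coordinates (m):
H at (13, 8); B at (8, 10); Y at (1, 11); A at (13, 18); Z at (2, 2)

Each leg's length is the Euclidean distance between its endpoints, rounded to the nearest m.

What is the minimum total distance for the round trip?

Minimum total distance: 48 m.

H - B - Y - A - Z - H: 5+7+14+19+13 = 58
H - B - Y - Z - A - H: 5+7+9+19+10 = 50
H - B - A - Y - Z - H: 5+9+14+9+13 = 50
H - B - A - Z - Y - H: 5+9+19+9+12 = 54
H - B - Z - Y - A - H: 5+10+9+14+10 = 48
H - B - Z - A - Y - H: 5+10+19+14+12 = 60
H - Y - B - A - Z - H: 12+7+9+19+13 = 60
H - Y - B - Z - A - H: 12+7+10+19+10 = 58
H - Y - A - B - Z - H: 12+14+9+10+13 = 58
H - Y - Z - B - A - H: 12+9+10+9+10 = 50
H - A - B - Y - Z - H: 10+9+7+9+13 = 48
H - A - Y - B - Z - H: 10+14+7+10+13 = 54
The minimum is 48.
One optimal route: H → B → Z → Y → A → H (or its reverse).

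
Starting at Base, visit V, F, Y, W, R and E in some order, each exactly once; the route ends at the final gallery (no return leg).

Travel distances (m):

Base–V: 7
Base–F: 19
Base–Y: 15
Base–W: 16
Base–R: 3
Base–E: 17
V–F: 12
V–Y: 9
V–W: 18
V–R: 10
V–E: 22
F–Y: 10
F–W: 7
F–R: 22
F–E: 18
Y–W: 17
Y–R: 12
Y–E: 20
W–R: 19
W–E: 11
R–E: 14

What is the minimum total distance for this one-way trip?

There are 6! = 720 possible orderings.
Base - V - F - Y - W - R - E: 7+12+10+17+19+14 = 79
Base - V - F - Y - W - E - R: 7+12+10+17+11+14 = 71
Base - V - F - Y - R - W - E: 7+12+10+12+19+11 = 71
Base - V - F - Y - R - E - W: 7+12+10+12+14+11 = 66
Base - V - F - Y - E - W - R: 7+12+10+20+11+19 = 79
Base - V - F - Y - E - R - W: 7+12+10+20+14+19 = 82
Base - V - F - W - Y - R - E: 7+12+7+17+12+14 = 69
Base - V - F - W - Y - E - R: 7+12+7+17+20+14 = 77
… (712 more)
Base - R - V - Y - F - W - E: 3+10+9+10+7+11 = 50  ← best
The minimum is 50.
One shortest path: Base → R → V → Y → F → W → E.

50 m — the minimum one-way total.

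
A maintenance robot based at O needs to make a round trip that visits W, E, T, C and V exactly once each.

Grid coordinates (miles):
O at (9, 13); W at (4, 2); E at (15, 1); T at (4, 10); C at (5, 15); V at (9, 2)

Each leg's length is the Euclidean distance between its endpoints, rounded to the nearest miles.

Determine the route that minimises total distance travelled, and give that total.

41 miles — the shortest possible round trip.

With 5 stops there are 5!/2 = 60 distinct round trips (a route and its reverse cost the same).
O→W→E→T→C→V→O: 12+11+14+5+14+11 = 67
O→W→E→T→V→C→O: 12+11+14+9+14+4 = 64
O→W→E→C→T→V→O: 12+11+17+5+9+11 = 65
O→W→E→C→V→T→O: 12+11+17+14+9+6 = 69
O→W→E→V→T→C→O: 12+11+6+9+5+4 = 47
O→W→E→V→C→T→O: 12+11+6+14+5+6 = 54
O→W→T→E→C→V→O: 12+8+14+17+14+11 = 76
O→W→T→E→V→C→O: 12+8+14+6+14+4 = 58
O→W→T→C→E→V→O: 12+8+5+17+6+11 = 59
O→W→T→C→V→E→O: 12+8+5+14+6+13 = 58
O→W→T→V→E→C→O: 12+8+9+6+17+4 = 56
O→W→T→V→C→E→O: 12+8+9+14+17+13 = 73
O→W→C→E→T→V→O: 12+13+17+14+9+11 = 76
O→W→C→E→V→T→O: 12+13+17+6+9+6 = 63
… (46 more)
O→E→V→W→T→C→O: 13+6+5+8+5+4 = 41  ← best
The minimum is 41.
One optimal route: O → E → V → W → T → C → O (or its reverse).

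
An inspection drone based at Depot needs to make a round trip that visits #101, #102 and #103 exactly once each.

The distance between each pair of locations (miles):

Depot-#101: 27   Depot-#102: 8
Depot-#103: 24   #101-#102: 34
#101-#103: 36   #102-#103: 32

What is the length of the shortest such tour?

There are 3 distinct closed tours to check (reversals are equivalent).
Depot → #101 → #102 → #103 → Depot: 27+34+32+24 = 117
Depot → #101 → #103 → #102 → Depot: 27+36+32+8 = 103
Depot → #102 → #101 → #103 → Depot: 8+34+36+24 = 102
The minimum is 102.
One optimal route: Depot → #102 → #101 → #103 → Depot (or its reverse).

Shortest round trip = 102 miles.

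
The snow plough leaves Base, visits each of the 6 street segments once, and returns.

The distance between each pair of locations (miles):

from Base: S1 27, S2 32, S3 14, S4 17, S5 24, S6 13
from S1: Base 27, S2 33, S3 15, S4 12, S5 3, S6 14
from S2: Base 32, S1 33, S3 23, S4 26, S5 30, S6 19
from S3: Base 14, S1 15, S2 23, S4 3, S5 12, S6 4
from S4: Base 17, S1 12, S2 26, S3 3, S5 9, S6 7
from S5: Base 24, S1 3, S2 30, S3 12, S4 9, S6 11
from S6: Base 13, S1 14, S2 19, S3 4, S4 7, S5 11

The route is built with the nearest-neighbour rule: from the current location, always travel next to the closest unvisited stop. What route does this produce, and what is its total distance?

Base → [S6:13 / S3:14 / S4:17 / S5:24 / S1:27 / S2:32] → S6 (13)
S6 → [S3:4 / S4:7 / S5:11 / S1:14 / S2:19] → S3 (4)
S3 → [S4:3 / S5:12 / S1:15 / S2:23] → S4 (3)
S4 → [S5:9 / S1:12 / S2:26] → S5 (9)
S5 → [S1:3 / S2:30] → S1 (3)
S1 → [S2:33] → S2 (33)
Return S2→Base: 32.
Total = 13 + 4 + 3 + 9 + 3 + 33 + 32 = 97.

97 miles along Base → S6 → S3 → S4 → S5 → S1 → S2 → Base.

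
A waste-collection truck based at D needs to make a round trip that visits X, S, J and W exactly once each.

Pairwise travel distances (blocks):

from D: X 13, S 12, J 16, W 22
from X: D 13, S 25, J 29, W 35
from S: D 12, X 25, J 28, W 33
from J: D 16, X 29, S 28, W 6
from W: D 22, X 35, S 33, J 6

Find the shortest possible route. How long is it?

D → X → S → J → W → D: 13+25+28+6+22 = 94
D → X → S → W → J → D: 13+25+33+6+16 = 93
D → X → J → S → W → D: 13+29+28+33+22 = 125
D → X → J → W → S → D: 13+29+6+33+12 = 93
D → X → W → S → J → D: 13+35+33+28+16 = 125
D → X → W → J → S → D: 13+35+6+28+12 = 94
D → S → X → J → W → D: 12+25+29+6+22 = 94
D → S → X → W → J → D: 12+25+35+6+16 = 94
D → S → J → X → W → D: 12+28+29+35+22 = 126
D → S → W → X → J → D: 12+33+35+29+16 = 125
D → J → X → S → W → D: 16+29+25+33+22 = 125
D → J → S → X → W → D: 16+28+25+35+22 = 126
The minimum is 93.
One optimal route: D → X → S → W → J → D (or its reverse).

Minimum total distance: 93 blocks.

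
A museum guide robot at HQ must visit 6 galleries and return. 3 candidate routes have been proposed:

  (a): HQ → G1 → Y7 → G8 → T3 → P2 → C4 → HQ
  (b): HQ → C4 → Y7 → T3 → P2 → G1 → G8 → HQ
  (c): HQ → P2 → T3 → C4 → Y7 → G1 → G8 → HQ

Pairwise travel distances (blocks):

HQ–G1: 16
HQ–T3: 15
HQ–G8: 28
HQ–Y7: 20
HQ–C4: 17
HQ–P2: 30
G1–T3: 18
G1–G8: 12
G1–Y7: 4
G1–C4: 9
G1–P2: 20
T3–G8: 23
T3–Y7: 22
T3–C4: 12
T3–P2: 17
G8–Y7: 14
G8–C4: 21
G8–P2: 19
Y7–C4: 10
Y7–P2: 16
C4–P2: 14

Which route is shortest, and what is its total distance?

105 blocks — (a) is the shortest.

(a): 16 + 4 + 14 + 23 + 17 + 14 + 17 = 105
(b): 17 + 10 + 22 + 17 + 20 + 12 + 28 = 126
(c): 30 + 17 + 12 + 10 + 4 + 12 + 28 = 113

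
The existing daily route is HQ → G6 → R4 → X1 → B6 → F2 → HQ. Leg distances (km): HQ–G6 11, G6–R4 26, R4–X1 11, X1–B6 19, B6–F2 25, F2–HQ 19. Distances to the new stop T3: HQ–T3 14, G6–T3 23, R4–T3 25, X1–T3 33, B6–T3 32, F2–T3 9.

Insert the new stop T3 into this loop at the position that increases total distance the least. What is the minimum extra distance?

Adding 4 km by placing T3 on the F2–HQ leg.

Insertion cost between consecutive stops i–j is d(i,T3) + d(T3,j) − d(i,j):
  between HQ and G6: 14 + 23 − 11 = 26
  between G6 and R4: 23 + 25 − 26 = 22
  between R4 and X1: 25 + 33 − 11 = 47
  between X1 and B6: 33 + 32 − 19 = 46
  between B6 and F2: 32 + 9 − 25 = 16
  between F2 and HQ: 9 + 14 − 19 = 4
Cheapest insertion is between F2 and HQ, adding 4.
New total = 111 + 4 = 115.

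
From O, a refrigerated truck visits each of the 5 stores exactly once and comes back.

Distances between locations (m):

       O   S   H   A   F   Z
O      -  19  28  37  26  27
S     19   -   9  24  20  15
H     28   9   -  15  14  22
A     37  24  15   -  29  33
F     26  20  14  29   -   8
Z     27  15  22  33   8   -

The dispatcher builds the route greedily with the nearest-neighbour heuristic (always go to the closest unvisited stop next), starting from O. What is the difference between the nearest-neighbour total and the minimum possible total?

Excess over optimum: 13 m.

O: S=19, F=26, Z=27, H=28, A=37 ⇒ S
S: H=9, Z=15, F=20, A=24 ⇒ H
H: F=14, A=15, Z=22 ⇒ F
F: Z=8, A=29 ⇒ Z
Z: A=33 ⇒ A
NN route O → S → H → F → Z → A → O costs 120.
Optimal: O → S → H → A → F → Z → O costs 107 (by enumerating all 60 distinct tours).
Excess = 120 − 107 = 13.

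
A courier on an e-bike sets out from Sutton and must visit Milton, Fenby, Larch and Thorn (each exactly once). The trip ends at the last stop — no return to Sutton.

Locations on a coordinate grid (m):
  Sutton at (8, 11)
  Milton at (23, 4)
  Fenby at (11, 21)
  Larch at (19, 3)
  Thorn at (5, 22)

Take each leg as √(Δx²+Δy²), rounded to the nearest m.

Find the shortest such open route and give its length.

Minimum one-way distance = 41 m.

There are 4! = 24 possible orderings.
Sutton - Milton - Fenby - Larch - Thorn: 17+21+20+24 = 82
Sutton - Milton - Fenby - Thorn - Larch: 17+21+6+24 = 68
Sutton - Milton - Larch - Fenby - Thorn: 17+4+20+6 = 47
Sutton - Milton - Larch - Thorn - Fenby: 17+4+24+6 = 51
Sutton - Milton - Thorn - Fenby - Larch: 17+25+6+20 = 68
Sutton - Milton - Thorn - Larch - Fenby: 17+25+24+20 = 86
Sutton - Fenby - Milton - Larch - Thorn: 10+21+4+24 = 59
Sutton - Fenby - Milton - Thorn - Larch: 10+21+25+24 = 80
Sutton - Fenby - Larch - Milton - Thorn: 10+20+4+25 = 59
Sutton - Fenby - Larch - Thorn - Milton: 10+20+24+25 = 79
Sutton - Fenby - Thorn - Milton - Larch: 10+6+25+4 = 45
Sutton - Fenby - Thorn - Larch - Milton: 10+6+24+4 = 44
Sutton - Larch - Milton - Fenby - Thorn: 14+4+21+6 = 45
Sutton - Larch - Milton - Thorn - Fenby: 14+4+25+6 = 49
… (10 more)
Sutton - Thorn - Fenby - Larch - Milton: 11+6+20+4 = 41  ← best
The minimum is 41.
One shortest path: Sutton → Thorn → Fenby → Larch → Milton.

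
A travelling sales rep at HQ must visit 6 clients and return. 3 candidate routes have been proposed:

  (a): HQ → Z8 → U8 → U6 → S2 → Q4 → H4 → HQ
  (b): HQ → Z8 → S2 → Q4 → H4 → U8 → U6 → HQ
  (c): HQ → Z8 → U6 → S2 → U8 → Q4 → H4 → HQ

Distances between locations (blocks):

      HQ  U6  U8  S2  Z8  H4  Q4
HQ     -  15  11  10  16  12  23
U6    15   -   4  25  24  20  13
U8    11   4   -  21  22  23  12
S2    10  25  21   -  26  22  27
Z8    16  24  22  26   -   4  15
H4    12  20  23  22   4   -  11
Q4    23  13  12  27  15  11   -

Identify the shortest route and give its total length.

(a): 16 + 22 + 4 + 25 + 27 + 11 + 12 = 117
(b): 16 + 26 + 27 + 11 + 23 + 4 + 15 = 122
(c): 16 + 24 + 25 + 21 + 12 + 11 + 12 = 121

Shortest is (a), total 117 blocks.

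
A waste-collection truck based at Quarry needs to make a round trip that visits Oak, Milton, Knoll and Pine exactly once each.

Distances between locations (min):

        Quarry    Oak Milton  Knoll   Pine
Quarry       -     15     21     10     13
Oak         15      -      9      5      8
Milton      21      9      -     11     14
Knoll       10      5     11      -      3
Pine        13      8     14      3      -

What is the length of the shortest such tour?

Shortest round trip = 51 min.

There are 12 distinct closed tours to check (reversals are equivalent).
Quarry→Oak→Milton→Knoll→Pine→Quarry: 15+9+11+3+13 = 51
Quarry→Oak→Milton→Pine→Knoll→Quarry: 15+9+14+3+10 = 51
Quarry→Oak→Knoll→Milton→Pine→Quarry: 15+5+11+14+13 = 58
Quarry→Oak→Knoll→Pine→Milton→Quarry: 15+5+3+14+21 = 58
Quarry→Oak→Pine→Milton→Knoll→Quarry: 15+8+14+11+10 = 58
Quarry→Oak→Pine→Knoll→Milton→Quarry: 15+8+3+11+21 = 58
Quarry→Milton→Oak→Knoll→Pine→Quarry: 21+9+5+3+13 = 51
Quarry→Milton→Oak→Pine→Knoll→Quarry: 21+9+8+3+10 = 51
Quarry→Milton→Knoll→Oak→Pine→Quarry: 21+11+5+8+13 = 58
Quarry→Milton→Pine→Oak→Knoll→Quarry: 21+14+8+5+10 = 58
Quarry→Knoll→Oak→Milton→Pine→Quarry: 10+5+9+14+13 = 51
Quarry→Knoll→Milton→Oak→Pine→Quarry: 10+11+9+8+13 = 51
The minimum is 51.
One optimal route: Quarry → Oak → Milton → Knoll → Pine → Quarry (or its reverse).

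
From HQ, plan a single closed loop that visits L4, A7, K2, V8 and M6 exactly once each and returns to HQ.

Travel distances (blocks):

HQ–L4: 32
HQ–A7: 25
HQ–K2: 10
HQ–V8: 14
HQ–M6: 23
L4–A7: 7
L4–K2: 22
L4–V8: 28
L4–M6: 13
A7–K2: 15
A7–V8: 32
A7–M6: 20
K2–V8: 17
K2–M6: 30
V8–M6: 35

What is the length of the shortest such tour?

With 5 stops there are 5!/2 = 60 distinct round trips (a route and its reverse cost the same).
HQ → L4 → A7 → K2 → V8 → M6 → HQ: 32+7+15+17+35+23 = 129
HQ → L4 → A7 → K2 → M6 → V8 → HQ: 32+7+15+30+35+14 = 133
HQ → L4 → A7 → V8 → K2 → M6 → HQ: 32+7+32+17+30+23 = 141
HQ → L4 → A7 → V8 → M6 → K2 → HQ: 32+7+32+35+30+10 = 146
HQ → L4 → A7 → M6 → K2 → V8 → HQ: 32+7+20+30+17+14 = 120
HQ → L4 → A7 → M6 → V8 → K2 → HQ: 32+7+20+35+17+10 = 121
HQ → L4 → K2 → A7 → V8 → M6 → HQ: 32+22+15+32+35+23 = 159
HQ → L4 → K2 → A7 → M6 → V8 → HQ: 32+22+15+20+35+14 = 138
HQ → L4 → K2 → V8 → A7 → M6 → HQ: 32+22+17+32+20+23 = 146
HQ → L4 → K2 → V8 → M6 → A7 → HQ: 32+22+17+35+20+25 = 151
HQ → L4 → K2 → M6 → A7 → V8 → HQ: 32+22+30+20+32+14 = 150
HQ → L4 → K2 → M6 → V8 → A7 → HQ: 32+22+30+35+32+25 = 176
HQ → L4 → V8 → A7 → K2 → M6 → HQ: 32+28+32+15+30+23 = 160
HQ → L4 → V8 → A7 → M6 → K2 → HQ: 32+28+32+20+30+10 = 152
… (46 more)
HQ → V8 → K2 → A7 → L4 → M6 → HQ: 14+17+15+7+13+23 = 89  ← best
The minimum is 89.
One optimal route: HQ → V8 → K2 → A7 → L4 → M6 → HQ (or its reverse).

Shortest round trip = 89 blocks.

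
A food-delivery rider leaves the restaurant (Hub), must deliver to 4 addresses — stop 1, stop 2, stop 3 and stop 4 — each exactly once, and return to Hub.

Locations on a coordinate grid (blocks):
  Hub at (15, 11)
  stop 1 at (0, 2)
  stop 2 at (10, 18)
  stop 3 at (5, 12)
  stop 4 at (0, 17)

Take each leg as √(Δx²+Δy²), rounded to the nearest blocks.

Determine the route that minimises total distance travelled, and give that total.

With 4 stops there are 4!/2 = 12 distinct round trips (a route and its reverse cost the same).
Hub → stop 1 → stop 2 → stop 3 → stop 4 → Hub: 17+19+8+7+16 = 67
Hub → stop 1 → stop 2 → stop 4 → stop 3 → Hub: 17+19+10+7+10 = 63
Hub → stop 1 → stop 3 → stop 2 → stop 4 → Hub: 17+11+8+10+16 = 62
Hub → stop 1 → stop 3 → stop 4 → stop 2 → Hub: 17+11+7+10+9 = 54
Hub → stop 1 → stop 4 → stop 2 → stop 3 → Hub: 17+15+10+8+10 = 60
Hub → stop 1 → stop 4 → stop 3 → stop 2 → Hub: 17+15+7+8+9 = 56
Hub → stop 2 → stop 1 → stop 3 → stop 4 → Hub: 9+19+11+7+16 = 62
Hub → stop 2 → stop 1 → stop 4 → stop 3 → Hub: 9+19+15+7+10 = 60
Hub → stop 2 → stop 3 → stop 1 → stop 4 → Hub: 9+8+11+15+16 = 59
Hub → stop 2 → stop 4 → stop 1 → stop 3 → Hub: 9+10+15+11+10 = 55
Hub → stop 3 → stop 1 → stop 2 → stop 4 → Hub: 10+11+19+10+16 = 66
Hub → stop 3 → stop 2 → stop 1 → stop 4 → Hub: 10+8+19+15+16 = 68
The minimum is 54.
One optimal route: Hub → stop 1 → stop 3 → stop 4 → stop 2 → Hub (or its reverse).

54 blocks — the shortest possible round trip.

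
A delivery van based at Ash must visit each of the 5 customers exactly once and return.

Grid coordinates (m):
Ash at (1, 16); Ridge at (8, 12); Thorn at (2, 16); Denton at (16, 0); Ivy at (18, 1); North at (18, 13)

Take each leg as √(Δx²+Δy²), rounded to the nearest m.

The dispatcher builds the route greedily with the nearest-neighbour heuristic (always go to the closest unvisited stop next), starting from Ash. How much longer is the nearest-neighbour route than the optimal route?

1 m longer than the optimal tour.

From Ash: Thorn=1, Ridge=8, North=17, Denton=22, Ivy=23 → choose Thorn (1).
From Thorn: Ridge=7, North=16, Denton=21, Ivy=22 → choose Ridge (7).
From Ridge: North=10, Denton=14, Ivy=15 → choose North (10).
From North: Ivy=12, Denton=13 → choose Ivy (12).
From Ivy: Denton=2 → choose Denton (2).
NN route Ash → Thorn → Ridge → North → Ivy → Denton → Ash costs 54.
Optimal: Ash → Ridge → Denton → Ivy → North → Thorn → Ash costs 53 (by enumerating all 60 distinct tours).
Excess = 54 − 53 = 1.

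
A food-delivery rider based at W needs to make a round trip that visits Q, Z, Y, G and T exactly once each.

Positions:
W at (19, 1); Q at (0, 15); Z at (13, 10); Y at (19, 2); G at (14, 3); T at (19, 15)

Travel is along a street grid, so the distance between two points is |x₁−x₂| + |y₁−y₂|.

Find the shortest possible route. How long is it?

W→Q→Z→Y→G→T→W: 33+18+14+6+17+14 = 102
W→Q→Z→Y→T→G→W: 33+18+14+13+17+7 = 102
W→Q→Z→G→Y→T→W: 33+18+8+6+13+14 = 92
W→Q→Z→G→T→Y→W: 33+18+8+17+13+1 = 90
W→Q→Z→T→Y→G→W: 33+18+11+13+6+7 = 88
W→Q→Z→T→G→Y→W: 33+18+11+17+6+1 = 86
W→Q→Y→Z→G→T→W: 33+32+14+8+17+14 = 118
W→Q→Y→Z→T→G→W: 33+32+14+11+17+7 = 114
W→Q→Y→G→Z→T→W: 33+32+6+8+11+14 = 104
W→Q→Y→G→T→Z→W: 33+32+6+17+11+15 = 114
W→Q→Y→T→Z→G→W: 33+32+13+11+8+7 = 104
W→Q→Y→T→G→Z→W: 33+32+13+17+8+15 = 118
W→Q→G→Z→Y→T→W: 33+26+8+14+13+14 = 108
W→Q→G→Z→T→Y→W: 33+26+8+11+13+1 = 92
… (46 more)
W→Y→G→Z→Q→T→W: 1+6+8+18+19+14 = 66  ← best
The minimum is 66.
One optimal route: W → Y → G → Z → Q → T → W (or its reverse).

Shortest round trip = 66.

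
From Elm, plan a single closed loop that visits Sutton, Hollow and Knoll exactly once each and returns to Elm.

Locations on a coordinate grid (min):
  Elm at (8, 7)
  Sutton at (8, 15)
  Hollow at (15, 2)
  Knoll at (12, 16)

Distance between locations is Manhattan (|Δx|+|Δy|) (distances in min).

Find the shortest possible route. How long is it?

With 3 stops there are 3!/2 = 3 distinct round trips (a route and its reverse cost the same).
Elm → Sutton → Hollow → Knoll → Elm: 8+20+17+13 = 58
Elm → Sutton → Knoll → Hollow → Elm: 8+5+17+12 = 42
Elm → Hollow → Sutton → Knoll → Elm: 12+20+5+13 = 50
The minimum is 42.
One optimal route: Elm → Sutton → Knoll → Hollow → Elm (or its reverse).

Shortest round trip = 42 min.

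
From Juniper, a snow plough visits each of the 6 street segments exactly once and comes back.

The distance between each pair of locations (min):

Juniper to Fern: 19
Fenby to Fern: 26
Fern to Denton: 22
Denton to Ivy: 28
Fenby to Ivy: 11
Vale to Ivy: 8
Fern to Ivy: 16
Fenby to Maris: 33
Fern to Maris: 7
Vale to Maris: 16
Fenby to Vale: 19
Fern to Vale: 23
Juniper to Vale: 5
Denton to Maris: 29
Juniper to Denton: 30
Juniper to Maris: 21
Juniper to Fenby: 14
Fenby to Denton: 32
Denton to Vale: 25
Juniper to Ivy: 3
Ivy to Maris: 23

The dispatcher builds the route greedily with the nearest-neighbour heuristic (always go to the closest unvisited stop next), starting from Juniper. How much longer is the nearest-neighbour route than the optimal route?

Juniper: Ivy=3, Vale=5, Fenby=14, Fern=19, Maris=21, Denton=30 ⇒ Ivy
Ivy: Vale=8, Fenby=11, Fern=16, Maris=23, Denton=28 ⇒ Vale
Vale: Maris=16, Fenby=19, Fern=23, Denton=25 ⇒ Maris
Maris: Fern=7, Denton=29, Fenby=33 ⇒ Fern
Fern: Denton=22, Fenby=26 ⇒ Denton
Denton: Fenby=32 ⇒ Fenby
NN route Juniper → Ivy → Vale → Maris → Fern → Denton → Fenby → Juniper costs 102.
Optimal: Juniper → Vale → Maris → Fern → Denton → Fenby → Ivy → Juniper costs 96 (by enumerating all 360 distinct tours).
Excess = 102 − 96 = 6.

6 min longer than the optimal tour.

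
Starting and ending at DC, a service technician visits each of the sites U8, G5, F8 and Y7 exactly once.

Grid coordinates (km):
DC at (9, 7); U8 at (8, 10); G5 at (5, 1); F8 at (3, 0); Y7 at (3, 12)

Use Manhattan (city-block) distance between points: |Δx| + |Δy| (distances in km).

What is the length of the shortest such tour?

Minimum total distance: 36 km.

DC → U8 → G5 → F8 → Y7 → DC: 4+12+3+12+11 = 42
DC → U8 → G5 → Y7 → F8 → DC: 4+12+13+12+13 = 54
DC → U8 → F8 → G5 → Y7 → DC: 4+15+3+13+11 = 46
DC → U8 → F8 → Y7 → G5 → DC: 4+15+12+13+10 = 54
DC → U8 → Y7 → G5 → F8 → DC: 4+7+13+3+13 = 40
DC → U8 → Y7 → F8 → G5 → DC: 4+7+12+3+10 = 36
DC → G5 → U8 → F8 → Y7 → DC: 10+12+15+12+11 = 60
DC → G5 → U8 → Y7 → F8 → DC: 10+12+7+12+13 = 54
DC → G5 → F8 → U8 → Y7 → DC: 10+3+15+7+11 = 46
DC → G5 → Y7 → U8 → F8 → DC: 10+13+7+15+13 = 58
DC → F8 → U8 → G5 → Y7 → DC: 13+15+12+13+11 = 64
DC → F8 → G5 → U8 → Y7 → DC: 13+3+12+7+11 = 46
The minimum is 36.
One optimal route: DC → U8 → Y7 → F8 → G5 → DC (or its reverse).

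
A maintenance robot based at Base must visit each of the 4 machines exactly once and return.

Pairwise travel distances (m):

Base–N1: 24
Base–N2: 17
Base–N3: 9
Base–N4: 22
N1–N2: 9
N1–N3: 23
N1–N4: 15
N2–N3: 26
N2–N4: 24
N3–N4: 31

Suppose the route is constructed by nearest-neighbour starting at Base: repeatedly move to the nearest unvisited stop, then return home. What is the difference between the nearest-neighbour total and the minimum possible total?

The nearest-neighbour route is 6 m longer than optimal.

Base: N3=9, N2=17, N4=22, N1=24 ⇒ N3
N3: N1=23, N2=26, N4=31 ⇒ N1
N1: N2=9, N4=15 ⇒ N2
N2: N4=24 ⇒ N4
NN route Base → N3 → N1 → N2 → N4 → Base costs 87.
Optimal: Base → N2 → N1 → N4 → N3 → Base costs 81 (by enumerating all 12 distinct tours).
Excess = 87 − 81 = 6.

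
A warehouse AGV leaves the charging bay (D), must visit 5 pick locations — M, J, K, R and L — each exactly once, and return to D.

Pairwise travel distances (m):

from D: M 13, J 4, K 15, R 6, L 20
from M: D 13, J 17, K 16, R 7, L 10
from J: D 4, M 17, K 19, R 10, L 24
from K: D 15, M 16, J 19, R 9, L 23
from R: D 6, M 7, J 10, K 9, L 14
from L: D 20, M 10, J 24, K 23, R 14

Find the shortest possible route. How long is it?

There are 60 distinct closed tours to check (reversals are equivalent).
D-M-J-K-R-L-D: 13+17+19+9+14+20 = 92
D-M-J-K-L-R-D: 13+17+19+23+14+6 = 92
D-M-J-R-K-L-D: 13+17+10+9+23+20 = 92
D-M-J-R-L-K-D: 13+17+10+14+23+15 = 92
D-M-J-L-K-R-D: 13+17+24+23+9+6 = 92
D-M-J-L-R-K-D: 13+17+24+14+9+15 = 92
D-M-K-J-R-L-D: 13+16+19+10+14+20 = 92
D-M-K-J-L-R-D: 13+16+19+24+14+6 = 92
D-M-K-R-J-L-D: 13+16+9+10+24+20 = 92
D-M-K-R-L-J-D: 13+16+9+14+24+4 = 80
D-M-K-L-J-R-D: 13+16+23+24+10+6 = 92
D-M-K-L-R-J-D: 13+16+23+14+10+4 = 80
D-M-R-J-K-L-D: 13+7+10+19+23+20 = 92
D-M-R-J-L-K-D: 13+7+10+24+23+15 = 92
… (46 more)
D-M-L-K-R-J-D: 13+10+23+9+10+4 = 69  ← best
The minimum is 69.
One optimal route: D → M → L → K → R → J → D (or its reverse).

Shortest round trip = 69 m.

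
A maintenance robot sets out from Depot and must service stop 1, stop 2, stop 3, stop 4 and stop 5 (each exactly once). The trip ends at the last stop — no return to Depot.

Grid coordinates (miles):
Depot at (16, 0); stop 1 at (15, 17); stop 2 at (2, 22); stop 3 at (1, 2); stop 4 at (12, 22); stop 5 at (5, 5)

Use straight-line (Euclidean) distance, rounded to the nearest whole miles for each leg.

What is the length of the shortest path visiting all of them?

52 miles — the minimum one-way total.

There are 5! = 120 possible orderings.
Depot→stop 1→stop 2→stop 3→stop 4→stop 5: 17+14+20+23+18 = 92
Depot→stop 1→stop 2→stop 3→stop 5→stop 4: 17+14+20+5+18 = 74
Depot→stop 1→stop 2→stop 4→stop 3→stop 5: 17+14+10+23+5 = 69
Depot→stop 1→stop 2→stop 4→stop 5→stop 3: 17+14+10+18+5 = 64
Depot→stop 1→stop 2→stop 5→stop 3→stop 4: 17+14+17+5+23 = 76
Depot→stop 1→stop 2→stop 5→stop 4→stop 3: 17+14+17+18+23 = 89
Depot→stop 1→stop 3→stop 2→stop 4→stop 5: 17+21+20+10+18 = 86
Depot→stop 1→stop 3→stop 2→stop 5→stop 4: 17+21+20+17+18 = 93
Depot→stop 1→stop 3→stop 4→stop 2→stop 5: 17+21+23+10+17 = 88
Depot→stop 1→stop 3→stop 4→stop 5→stop 2: 17+21+23+18+17 = 96
Depot→stop 1→stop 3→stop 5→stop 2→stop 4: 17+21+5+17+10 = 70
Depot→stop 1→stop 3→stop 5→stop 4→stop 2: 17+21+5+18+10 = 71
Depot→stop 1→stop 4→stop 2→stop 3→stop 5: 17+6+10+20+5 = 58
Depot→stop 1→stop 4→stop 2→stop 5→stop 3: 17+6+10+17+5 = 55
… (106 more)
Depot→stop 3→stop 5→stop 1→stop 4→stop 2: 15+5+16+6+10 = 52  ← best
The minimum is 52.
One shortest path: Depot → stop 3 → stop 5 → stop 1 → stop 4 → stop 2.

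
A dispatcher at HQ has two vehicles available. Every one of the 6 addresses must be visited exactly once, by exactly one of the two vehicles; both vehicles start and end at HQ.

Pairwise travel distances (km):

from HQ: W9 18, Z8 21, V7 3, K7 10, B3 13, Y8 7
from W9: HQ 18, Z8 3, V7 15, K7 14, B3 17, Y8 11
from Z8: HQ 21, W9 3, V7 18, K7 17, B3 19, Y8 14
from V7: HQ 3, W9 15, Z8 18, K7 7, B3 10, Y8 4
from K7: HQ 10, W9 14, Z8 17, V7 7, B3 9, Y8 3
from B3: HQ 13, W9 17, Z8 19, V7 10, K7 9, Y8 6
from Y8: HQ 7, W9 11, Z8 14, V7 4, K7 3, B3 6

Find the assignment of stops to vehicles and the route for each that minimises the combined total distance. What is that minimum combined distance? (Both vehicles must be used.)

Minimum combined distance: 65 km.

Check every non-empty split of the stops between the two vehicles; for each half take its own optimal tour:
  {W9} + {Z8, V7, K7, B3, Y8}: 36 + 59 = 95
  {Z8} + {W9, V7, K7, B3, Y8}: 42 + 54 = 96
  {W9, Z8} + {V7, K7, B3, Y8}: 42 + 32 = 74
  {V7} + {W9, Z8, K7, B3, Y8}: 6 + 59 = 65
  {W9, V7} + {Z8, K7, B3, Y8}: 36 + 59 = 95
  {Z8, V7} + {W9, K7, B3, Y8}: 42 + 54 = 96
  … (31 splits in total)
Best: vehicle 1 HQ → V7 → HQ = 6; vehicle 2 HQ → W9 → Z8 → B3 → K7 → Y8 → HQ = 59; combined 65.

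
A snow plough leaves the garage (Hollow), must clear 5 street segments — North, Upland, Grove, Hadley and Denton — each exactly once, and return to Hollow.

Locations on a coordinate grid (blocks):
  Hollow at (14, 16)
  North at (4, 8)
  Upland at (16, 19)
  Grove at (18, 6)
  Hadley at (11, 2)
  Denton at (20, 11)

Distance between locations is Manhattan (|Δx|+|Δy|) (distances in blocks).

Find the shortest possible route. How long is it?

With 5 stops there are 5!/2 = 60 distinct round trips (a route and its reverse cost the same).
Hollow → North → Upland → Grove → Hadley → Denton → Hollow: 18+23+15+11+18+11 = 96
Hollow → North → Upland → Grove → Denton → Hadley → Hollow: 18+23+15+7+18+17 = 98
Hollow → North → Upland → Hadley → Grove → Denton → Hollow: 18+23+22+11+7+11 = 92
Hollow → North → Upland → Hadley → Denton → Grove → Hollow: 18+23+22+18+7+14 = 102
Hollow → North → Upland → Denton → Grove → Hadley → Hollow: 18+23+12+7+11+17 = 88
Hollow → North → Upland → Denton → Hadley → Grove → Hollow: 18+23+12+18+11+14 = 96
Hollow → North → Grove → Upland → Hadley → Denton → Hollow: 18+16+15+22+18+11 = 100
Hollow → North → Grove → Upland → Denton → Hadley → Hollow: 18+16+15+12+18+17 = 96
Hollow → North → Grove → Hadley → Upland → Denton → Hollow: 18+16+11+22+12+11 = 90
Hollow → North → Grove → Hadley → Denton → Upland → Hollow: 18+16+11+18+12+5 = 80
Hollow → North → Grove → Denton → Upland → Hadley → Hollow: 18+16+7+12+22+17 = 92
Hollow → North → Grove → Denton → Hadley → Upland → Hollow: 18+16+7+18+22+5 = 86
Hollow → North → Hadley → Upland → Grove → Denton → Hollow: 18+13+22+15+7+11 = 86
Hollow → North → Hadley → Upland → Denton → Grove → Hollow: 18+13+22+12+7+14 = 86
… (46 more)
Hollow → North → Hadley → Grove → Denton → Upland → Hollow: 18+13+11+7+12+5 = 66  ← best
The minimum is 66.
One optimal route: Hollow → North → Hadley → Grove → Denton → Upland → Hollow (or its reverse).

Shortest round trip = 66 blocks.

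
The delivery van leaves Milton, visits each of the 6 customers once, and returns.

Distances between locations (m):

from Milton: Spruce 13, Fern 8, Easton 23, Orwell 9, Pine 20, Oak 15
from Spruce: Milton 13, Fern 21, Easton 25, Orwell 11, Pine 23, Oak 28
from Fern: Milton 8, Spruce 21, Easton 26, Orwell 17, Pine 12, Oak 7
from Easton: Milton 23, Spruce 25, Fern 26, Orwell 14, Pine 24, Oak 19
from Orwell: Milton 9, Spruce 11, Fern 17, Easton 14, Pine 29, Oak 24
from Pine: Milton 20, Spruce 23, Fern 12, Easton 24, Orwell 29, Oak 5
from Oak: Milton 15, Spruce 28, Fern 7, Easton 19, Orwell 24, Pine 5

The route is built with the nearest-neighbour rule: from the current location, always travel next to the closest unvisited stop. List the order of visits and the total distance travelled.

From Milton: distances to unvisited — Fern=8, Orwell=9, Spruce=13, Oak=15, Pine=20, Easton=23. Nearest is Fern (8).
From Fern: distances to unvisited — Oak=7, Pine=12, Orwell=17, Spruce=21, Easton=26. Nearest is Oak (7).
From Oak: distances to unvisited — Pine=5, Easton=19, Orwell=24, Spruce=28. Nearest is Pine (5).
From Pine: distances to unvisited — Spruce=23, Easton=24, Orwell=29. Nearest is Spruce (23).
From Spruce: distances to unvisited — Orwell=11, Easton=25. Nearest is Orwell (11).
From Orwell: distances to unvisited — Easton=14. Nearest is Easton (14).
Return Easton→Milton: 23.
Total = 8 + 7 + 5 + 23 + 11 + 14 + 23 = 91.

Nearest-neighbour total = 91 m; route Milton → Fern → Oak → Pine → Spruce → Orwell → Easton → Milton.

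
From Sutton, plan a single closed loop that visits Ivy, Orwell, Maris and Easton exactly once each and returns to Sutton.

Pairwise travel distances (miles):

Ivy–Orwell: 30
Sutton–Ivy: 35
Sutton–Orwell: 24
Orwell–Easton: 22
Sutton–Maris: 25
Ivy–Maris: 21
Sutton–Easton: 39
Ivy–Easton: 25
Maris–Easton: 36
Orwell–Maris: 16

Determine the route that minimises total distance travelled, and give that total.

Shortest round trip = 117 miles.

With 4 stops there are 4!/2 = 12 distinct round trips (a route and its reverse cost the same).
Sutton → Ivy → Orwell → Maris → Easton → Sutton: 35+30+16+36+39 = 156
Sutton → Ivy → Orwell → Easton → Maris → Sutton: 35+30+22+36+25 = 148
Sutton → Ivy → Maris → Orwell → Easton → Sutton: 35+21+16+22+39 = 133
Sutton → Ivy → Maris → Easton → Orwell → Sutton: 35+21+36+22+24 = 138
Sutton → Ivy → Easton → Orwell → Maris → Sutton: 35+25+22+16+25 = 123
Sutton → Ivy → Easton → Maris → Orwell → Sutton: 35+25+36+16+24 = 136
Sutton → Orwell → Ivy → Maris → Easton → Sutton: 24+30+21+36+39 = 150
Sutton → Orwell → Ivy → Easton → Maris → Sutton: 24+30+25+36+25 = 140
Sutton → Orwell → Maris → Ivy → Easton → Sutton: 24+16+21+25+39 = 125
Sutton → Orwell → Easton → Ivy → Maris → Sutton: 24+22+25+21+25 = 117
Sutton → Maris → Ivy → Orwell → Easton → Sutton: 25+21+30+22+39 = 137
Sutton → Maris → Orwell → Ivy → Easton → Sutton: 25+16+30+25+39 = 135
The minimum is 117.
One optimal route: Sutton → Orwell → Easton → Ivy → Maris → Sutton (or its reverse).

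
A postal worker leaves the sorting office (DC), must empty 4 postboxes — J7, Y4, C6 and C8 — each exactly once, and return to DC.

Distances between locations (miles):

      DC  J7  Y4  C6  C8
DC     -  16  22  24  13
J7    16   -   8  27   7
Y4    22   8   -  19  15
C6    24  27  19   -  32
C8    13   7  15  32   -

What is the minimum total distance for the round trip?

With 4 stops there are 4!/2 = 12 distinct round trips (a route and its reverse cost the same).
DC-J7-Y4-C6-C8-DC: 16+8+19+32+13 = 88
DC-J7-Y4-C8-C6-DC: 16+8+15+32+24 = 95
DC-J7-C6-Y4-C8-DC: 16+27+19+15+13 = 90
DC-J7-C6-C8-Y4-DC: 16+27+32+15+22 = 112
DC-J7-C8-Y4-C6-DC: 16+7+15+19+24 = 81
DC-J7-C8-C6-Y4-DC: 16+7+32+19+22 = 96
DC-Y4-J7-C6-C8-DC: 22+8+27+32+13 = 102
DC-Y4-J7-C8-C6-DC: 22+8+7+32+24 = 93
DC-Y4-C6-J7-C8-DC: 22+19+27+7+13 = 88
DC-Y4-C8-J7-C6-DC: 22+15+7+27+24 = 95
DC-C6-J7-Y4-C8-DC: 24+27+8+15+13 = 87
DC-C6-Y4-J7-C8-DC: 24+19+8+7+13 = 71
The minimum is 71.
One optimal route: DC → C6 → Y4 → J7 → C8 → DC (or its reverse).

Shortest round trip = 71 miles.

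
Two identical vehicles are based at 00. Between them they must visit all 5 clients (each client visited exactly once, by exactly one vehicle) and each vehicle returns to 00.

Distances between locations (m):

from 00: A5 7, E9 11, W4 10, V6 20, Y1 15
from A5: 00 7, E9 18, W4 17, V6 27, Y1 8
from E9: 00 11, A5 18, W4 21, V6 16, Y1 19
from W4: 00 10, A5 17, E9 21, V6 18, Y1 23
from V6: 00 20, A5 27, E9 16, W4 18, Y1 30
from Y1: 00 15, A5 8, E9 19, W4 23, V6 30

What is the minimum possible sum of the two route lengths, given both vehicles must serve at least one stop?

There are 2^4 − 1 = 15 ways to divide the 5 stops into two non-empty groups. For each, the best each vehicle can do is its own shortest tour through its group:
  {A5} + {E9, W4, V6, Y1}: 14 + 78 = 92
  {E9} + {A5, W4, V6, Y1}: 22 + 73 = 95
  {A5, E9} + {W4, V6, Y1}: 36 + 73 = 109
  {W4} + {A5, E9, V6, Y1}: 20 + 70 = 90
  {A5, W4} + {E9, V6, Y1}: 34 + 70 = 104
  {E9, W4} + {A5, V6, Y1}: 42 + 65 = 107
  … (15 splits in total)
  {E9, W4, V6} + {A5, Y1}: 55 + 30 = 85  ← best
Best: vehicle 1 00 → E9 → V6 → W4 → 00 = 55; vehicle 2 00 → A5 → Y1 → 00 = 30; combined 85.

Minimum combined distance: 85 m.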